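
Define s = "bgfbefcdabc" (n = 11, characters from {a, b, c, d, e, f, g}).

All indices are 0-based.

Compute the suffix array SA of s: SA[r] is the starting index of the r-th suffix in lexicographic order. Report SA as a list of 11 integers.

rank | idx | suffix
   0 |   8 | abc
   1 |   9 | bc
   2 |   3 | befcdabc
   3 |   0 | bgfbefcdabc
   4 |  10 | c
   5 |   6 | cdabc
   6 |   7 | dabc
   7 |   4 | efcdabc
   8 |   2 | fbefcdabc
   9 |   5 | fcdabc
  10 |   1 | gfbefcdabc

[8, 9, 3, 0, 10, 6, 7, 4, 2, 5, 1]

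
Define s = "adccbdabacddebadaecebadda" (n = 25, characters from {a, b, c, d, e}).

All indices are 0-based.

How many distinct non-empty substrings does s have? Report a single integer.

rank→(start, suffix):
  0 → (24, 'a')
  1 → (6, 'abacddebadaecebadda')
  2 → (8, 'acddebadaecebadda')
  3 → (14, 'adaecebadda')
  4 → (0, 'adccbdabacddebadaecebadda')
  5 → (21, 'adda')
  6 → (16, 'aecebadda')
  7 → (7, 'bacddebadaecebadda')
  8 → (13, 'badaecebadda')
  9 → (20, 'badda')
  10 → (4, 'bdabacddebadaecebadda')
  11 → (3, 'cbdabacddebadaecebadda')
  12 → (2, 'ccbdabacddebadaecebadda')
  13 → (9, 'cddebadaecebadda')
  14 → (18, 'cebadda')
  15 → (23, 'da')
  16 → (5, 'dabacddebadaecebadda')
  17 → (15, 'daecebadda')
  18 → (1, 'dccbdabacddebadaecebadda')
  19 → (22, 'dda')
  20 → (10, 'ddebadaecebadda')
  21 → (11, 'debadaecebadda')
  22 → (12, 'ebadaecebadda')
  23 → (19, 'ebadda')
  24 → (17, 'ecebadda')

SA = [24, 6, 8, 14, 0, 21, 16, 7, 13, 20, 4, 3, 2, 9, 18, 23, 5, 15, 1, 22, 10, 11, 12, 19, 17]
rank  pair      lcp
   1  s[24:],s[6:]  1  'a'
   2  s[6:],s[8:]  1  'a'
   3  s[8:],s[14:]  1  'a'
   4  s[14:],s[0:]  2  'ad'
   5  s[0:],s[21:]  2  'ad'
   6  s[21:],s[16:]  1  'a'
   7  s[16:],s[7:]  0  ''
   8  s[7:],s[13:]  2  'ba'
   9  s[13:],s[20:]  3  'bad'
  10  s[20:],s[4:]  1  'b'
  11  s[4:],s[3:]  0  ''
  12  s[3:],s[2:]  1  'c'
  13  s[2:],s[9:]  1  'c'
  14  s[9:],s[18:]  1  'c'
  15  s[18:],s[23:]  0  ''
  16  s[23:],s[5:]  2  'da'
  17  s[5:],s[15:]  2  'da'
  18  s[15:],s[1:]  1  'd'
  19  s[1:],s[22:]  1  'd'
  20  s[22:],s[10:]  2  'dd'
  21  s[10:],s[11:]  1  'd'
  22  s[11:],s[12:]  0  ''
  23  s[12:],s[19:]  4  'ebad'
  24  s[19:],s[17:]  1  'e'

n(n+1)/2 = 25·26/2 = 325
Σ LCP = 0 + 1 + 1 + 1 + 2 + 2 + 1 + 0 + 2 + 3 + 1 + 0 + 1 + 1 + 1 + 0 + 2 + 2 + 1 + 1 + 2 + 1 + 0 + 4 + 1 = 31
distinct = 325 − 31 = 294

294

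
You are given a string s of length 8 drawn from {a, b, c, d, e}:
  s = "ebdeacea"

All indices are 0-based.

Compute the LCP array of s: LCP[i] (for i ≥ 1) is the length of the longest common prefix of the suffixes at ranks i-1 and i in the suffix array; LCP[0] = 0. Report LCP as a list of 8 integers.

rank→(start, suffix):
  0 → (7, 'a')
  1 → (4, 'acea')
  2 → (1, 'bdeacea')
  3 → (5, 'cea')
  4 → (2, 'deacea')
  5 → (6, 'ea')
  6 → (3, 'eacea')
  7 → (0, 'ebdeacea')

SA = [7, 4, 1, 5, 2, 6, 3, 0]
rank  pair      lcp
   1  s[7:],s[4:]  1  'a'
   2  s[4:],s[1:]  0  ''
   3  s[1:],s[5:]  0  ''
   4  s[5:],s[2:]  0  ''
   5  s[2:],s[6:]  0  ''
   6  s[6:],s[3:]  2  'ea'
   7  s[3:],s[0:]  1  'e'

[0, 1, 0, 0, 0, 0, 2, 1]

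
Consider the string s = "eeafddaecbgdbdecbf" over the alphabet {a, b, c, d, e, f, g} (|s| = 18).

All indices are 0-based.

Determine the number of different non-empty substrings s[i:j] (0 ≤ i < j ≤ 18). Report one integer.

rank→(start, suffix):
  0 → (6, 'aecbgdbdecbf')
  1 → (2, 'afddaecbgdbdecbf')
  2 → (12, 'bdecbf')
  3 → (16, 'bf')
  4 → (9, 'bgdbdecbf')
  5 → (15, 'cbf')
  6 → (8, 'cbgdbdecbf')
  7 → (5, 'daecbgdbdecbf')
  8 → (11, 'dbdecbf')
  9 → (4, 'ddaecbgdbdecbf')
  10 → (13, 'decbf')
  11 → (1, 'eafddaecbgdbdecbf')
  12 → (14, 'ecbf')
  13 → (7, 'ecbgdbdecbf')
  14 → (0, 'eeafddaecbgdbdecbf')
  15 → (17, 'f')
  16 → (3, 'fddaecbgdbdecbf')
  17 → (10, 'gdbdecbf')

SA = [6, 2, 12, 16, 9, 15, 8, 5, 11, 4, 13, 1, 14, 7, 0, 17, 3, 10]
rank  pair      lcp
   1  s[6:],s[2:]  1  'a'
   2  s[2:],s[12:]  0  ''
   3  s[12:],s[16:]  1  'b'
   4  s[16:],s[9:]  1  'b'
   5  s[9:],s[15:]  0  ''
   6  s[15:],s[8:]  2  'cb'
   7  s[8:],s[5:]  0  ''
   8  s[5:],s[11:]  1  'd'
   9  s[11:],s[4:]  1  'd'
  10  s[4:],s[13:]  1  'd'
  11  s[13:],s[1:]  0  ''
  12  s[1:],s[14:]  1  'e'
  13  s[14:],s[7:]  3  'ecb'
  14  s[7:],s[0:]  1  'e'
  15  s[0:],s[17:]  0  ''
  16  s[17:],s[3:]  1  'f'
  17  s[3:],s[10:]  0  ''

n(n+1)/2 = 18·19/2 = 171
Σ LCP = 0 + 1 + 0 + 1 + 1 + 0 + 2 + 0 + 1 + 1 + 1 + 0 + 1 + 3 + 1 + 0 + 1 + 0 = 14
distinct = 171 − 14 = 157

157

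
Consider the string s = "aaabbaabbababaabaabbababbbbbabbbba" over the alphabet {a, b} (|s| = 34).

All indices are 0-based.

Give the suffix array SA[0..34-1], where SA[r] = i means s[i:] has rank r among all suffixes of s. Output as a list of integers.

rank | idx | suffix
   0 |  33 | a
   1 |   0 | aaabbaabbababaabaabbababbbbbabbbba
   2 |  13 | aabaabbababbbbbabbbba
   3 |   1 | aabbaabbababaabaabbababbbbbabbbba
   4 |   5 | aabbababaabaabbababbbbbabbbba
   5 |  16 | aabbababbbbbabbbba
   6 |  11 | abaabaabbababbbbbabbbba
   7 |  14 | abaabbababbbbbabbbba
   8 |   9 | ababaabaabbababbbbbabbbba
   9 |  20 | ababbbbbabbbba
  10 |   2 | abbaabbababaabaabbababbbbbabbbba
  11 |   6 | abbababaabaabbababbbbbabbbba
  12 |  17 | abbababbbbbabbbba
  13 |  28 | abbbba
  14 |  22 | abbbbbabbbba
  15 |  32 | ba
  16 |  12 | baabaabbababbbbbabbbba
  17 |   4 | baabbababaabaabbababbbbbabbbba
  18 |  15 | baabbababbbbbabbbba
  19 |  10 | babaabaabbababbbbbabbbba
  20 |   8 | bababaabaabbababbbbbabbbba
  21 |  19 | bababbbbbabbbba
  22 |  27 | babbbba
  23 |  21 | babbbbbabbbba
  24 |  31 | bba
  25 |   3 | bbaabbababaabaabbababbbbbabbbba
  26 |   7 | bbababaabaabbababbbbbabbbba
  27 |  18 | bbababbbbbabbbba
  28 |  26 | bbabbbba
  29 |  30 | bbba
  30 |  25 | bbbabbbba
  31 |  29 | bbbba
  32 |  24 | bbbbabbbba
  33 |  23 | bbbbbabbbba

[33, 0, 13, 1, 5, 16, 11, 14, 9, 20, 2, 6, 17, 28, 22, 32, 12, 4, 15, 10, 8, 19, 27, 21, 31, 3, 7, 18, 26, 30, 25, 29, 24, 23]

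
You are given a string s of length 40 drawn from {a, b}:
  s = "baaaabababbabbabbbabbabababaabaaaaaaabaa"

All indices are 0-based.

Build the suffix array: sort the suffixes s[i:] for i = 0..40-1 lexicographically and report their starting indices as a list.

sorted suffixes:
  #0 SA[0]=39  'a'
  #1 SA[1]=38  'aa'
  #2 SA[2]=30  'aaaaaaabaa'
  #3 SA[3]=31  'aaaaaabaa'
  #4 SA[4]=32  'aaaaabaa'
  #5 SA[5]=33  'aaaabaa'
  #6 SA[6]=1  'aaaabababbabbabbbabbabababaabaaaaaaabaa'
  #7 SA[7]=34  'aaabaa'
  #8 SA[8]=2  'aaabababbabbabbbabbabababaabaaaaaaabaa'
  #9 SA[9]=35  'aabaa'
  #10 SA[10]=27  'aabaaaaaaabaa'
  #11 SA[11]=3  'aabababbabbabbbabbabababaabaaaaaaabaa'
  #12 SA[12]=36  'abaa'
  #13 SA[13]=28  'abaaaaaaabaa'
  #14 SA[14]=25  'abaabaaaaaaabaa'
  #15 SA[15]=23  'ababaabaaaaaaabaa'
  #16 SA[16]=21  'abababaabaaaaaaabaa'
  #17 SA[17]=4  'abababbabbabbbabbabababaabaaaaaaabaa'
  #18 SA[18]=6  'ababbabbabbbabbabababaabaaaaaaabaa'
  #19 SA[19]=18  'abbabababaabaaaaaaabaa'
  #20 SA[20]=8  'abbabbabbbabbabababaabaaaaaaabaa'
  #21 SA[21]=11  'abbabbbabbabababaabaaaaaaabaa'
  #22 SA[22]=14  'abbbabbabababaabaaaaaaabaa'
  #23 SA[23]=37  'baa'
  #24 SA[24]=29  'baaaaaaabaa'
  #25 SA[25]=0  'baaaabababbabbabbbabbabababaabaaaaaaabaa'
  #26 SA[26]=26  'baabaaaaaaabaa'
  #27 SA[27]=24  'babaabaaaaaaabaa'
  #28 SA[28]=22  'bababaabaaaaaaabaa'
  #29 SA[29]=20  'babababaabaaaaaaabaa'
  #30 SA[30]=5  'bababbabbabbbabbabababaabaaaaaaabaa'
  #31 SA[31]=17  'babbabababaabaaaaaaabaa'
  #32 SA[32]=7  'babbabbabbbabbabababaabaaaaaaabaa'
  #33 SA[33]=10  'babbabbbabbabababaabaaaaaaabaa'
  #34 SA[34]=13  'babbbabbabababaabaaaaaaabaa'
  #35 SA[35]=19  'bbabababaabaaaaaaabaa'
  #36 SA[36]=16  'bbabbabababaabaaaaaaabaa'
  #37 SA[37]=9  'bbabbabbbabbabababaabaaaaaaabaa'
  #38 SA[38]=12  'bbabbbabbabababaabaaaaaaabaa'
  #39 SA[39]=15  'bbbabbabababaabaaaaaaabaa'

[39, 38, 30, 31, 32, 33, 1, 34, 2, 35, 27, 3, 36, 28, 25, 23, 21, 4, 6, 18, 8, 11, 14, 37, 29, 0, 26, 24, 22, 20, 5, 17, 7, 10, 13, 19, 16, 9, 12, 15]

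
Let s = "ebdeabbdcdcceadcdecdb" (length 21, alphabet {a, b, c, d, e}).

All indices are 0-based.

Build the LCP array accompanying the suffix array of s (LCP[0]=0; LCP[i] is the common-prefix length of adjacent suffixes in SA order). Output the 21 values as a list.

[0, 1, 0, 1, 1, 2, 0, 1, 2, 2, 1, 0, 1, 2, 3, 1, 2, 0, 2, 1, 1]

rank→(start, suffix):
  0 → (4, 'abbdcdcceadcdecdb')
  1 → (13, 'adcdecdb')
  2 → (20, 'b')
  3 → (5, 'bbdcdcceadcdecdb')
  4 → (6, 'bdcdcceadcdecdb')
  5 → (1, 'bdeabbdcdcceadcdecdb')
  6 → (10, 'cceadcdecdb')
  7 → (18, 'cdb')
  8 → (8, 'cdcceadcdecdb')
  9 → (15, 'cdecdb')
  10 → (11, 'ceadcdecdb')
  11 → (19, 'db')
  12 → (9, 'dcceadcdecdb')
  13 → (7, 'dcdcceadcdecdb')
  14 → (14, 'dcdecdb')
  15 → (2, 'deabbdcdcceadcdecdb')
  16 → (16, 'decdb')
  17 → (3, 'eabbdcdcceadcdecdb')
  18 → (12, 'eadcdecdb')
  19 → (0, 'ebdeabbdcdcceadcdecdb')
  20 → (17, 'ecdb')

SA = [4, 13, 20, 5, 6, 1, 10, 18, 8, 15, 11, 19, 9, 7, 14, 2, 16, 3, 12, 0, 17]
rank  pair      lcp
   1  s[4:],s[13:]  1  'a'
   2  s[13:],s[20:]  0  ''
   3  s[20:],s[5:]  1  'b'
   4  s[5:],s[6:]  1  'b'
   5  s[6:],s[1:]  2  'bd'
   6  s[1:],s[10:]  0  ''
   7  s[10:],s[18:]  1  'c'
   8  s[18:],s[8:]  2  'cd'
   9  s[8:],s[15:]  2  'cd'
  10  s[15:],s[11:]  1  'c'
  11  s[11:],s[19:]  0  ''
  12  s[19:],s[9:]  1  'd'
  13  s[9:],s[7:]  2  'dc'
  14  s[7:],s[14:]  3  'dcd'
  15  s[14:],s[2:]  1  'd'
  16  s[2:],s[16:]  2  'de'
  17  s[16:],s[3:]  0  ''
  18  s[3:],s[12:]  2  'ea'
  19  s[12:],s[0:]  1  'e'
  20  s[0:],s[17:]  1  'e'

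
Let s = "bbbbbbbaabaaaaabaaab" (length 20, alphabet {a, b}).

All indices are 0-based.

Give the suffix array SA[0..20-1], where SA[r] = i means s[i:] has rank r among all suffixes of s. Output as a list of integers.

[10, 11, 16, 12, 17, 7, 13, 18, 8, 14, 19, 9, 15, 6, 5, 4, 3, 2, 1, 0]

rank→(start, suffix):
  0 → (10, 'aaaaabaaab')
  1 → (11, 'aaaabaaab')
  2 → (16, 'aaab')
  3 → (12, 'aaabaaab')
  4 → (17, 'aab')
  5 → (7, 'aabaaaaabaaab')
  6 → (13, 'aabaaab')
  7 → (18, 'ab')
  8 → (8, 'abaaaaabaaab')
  9 → (14, 'abaaab')
  10 → (19, 'b')
  11 → (9, 'baaaaabaaab')
  12 → (15, 'baaab')
  13 → (6, 'baabaaaaabaaab')
  14 → (5, 'bbaabaaaaabaaab')
  15 → (4, 'bbbaabaaaaabaaab')
  16 → (3, 'bbbbaabaaaaabaaab')
  17 → (2, 'bbbbbaabaaaaabaaab')
  18 → (1, 'bbbbbbaabaaaaabaaab')
  19 → (0, 'bbbbbbbaabaaaaabaaab')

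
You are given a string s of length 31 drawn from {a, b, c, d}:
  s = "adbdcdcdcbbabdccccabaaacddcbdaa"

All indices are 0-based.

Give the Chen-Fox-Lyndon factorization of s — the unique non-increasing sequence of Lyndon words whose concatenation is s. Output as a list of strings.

emit factor 1: 'adbdcdcdcbb' (i=0, period=11)
emit factor 2: 'abdcccc' (i=11, period=7)
emit factor 3: 'ab' (i=18, period=2)
emit factor 4: 'aaacddcbd' (i=20, period=9)
emit factor 5: 'a' (i=29, period=1)
emit factor 6: 'a' (i=30, period=1)

["adbdcdcdcbb", "abdcccc", "ab", "aaacddcbd", "a", "a"]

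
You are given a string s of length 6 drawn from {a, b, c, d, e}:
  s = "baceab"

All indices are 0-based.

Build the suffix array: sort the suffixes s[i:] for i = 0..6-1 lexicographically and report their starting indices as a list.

sorted suffixes:
  #0 SA[0]=4  'ab'
  #1 SA[1]=1  'aceab'
  #2 SA[2]=5  'b'
  #3 SA[3]=0  'baceab'
  #4 SA[4]=2  'ceab'
  #5 SA[5]=3  'eab'

[4, 1, 5, 0, 2, 3]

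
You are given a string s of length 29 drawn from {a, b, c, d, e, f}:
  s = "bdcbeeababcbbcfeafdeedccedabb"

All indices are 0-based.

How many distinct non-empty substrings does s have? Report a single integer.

403

rank→(start, suffix):
  0 → (6, 'ababcbbcfeafdeedccedabb')
  1 → (26, 'abb')
  2 → (8, 'abcbbcfeafdeedccedabb')
  3 → (16, 'afdeedccedabb')
  4 → (28, 'b')
  5 → (7, 'babcbbcfeafdeedccedabb')
  6 → (27, 'bb')
  7 → (11, 'bbcfeafdeedccedabb')
  8 → (9, 'bcbbcfeafdeedccedabb')
  9 → (12, 'bcfeafdeedccedabb')
  10 → (0, 'bdcbeeababcbbcfeafdeedccedabb')
  11 → (3, 'beeababcbbcfeafdeedccedabb')
  12 → (10, 'cbbcfeafdeedccedabb')
  13 → (2, 'cbeeababcbbcfeafdeedccedabb')
  14 → (22, 'ccedabb')
  15 → (23, 'cedabb')
  16 → (13, 'cfeafdeedccedabb')
  17 → (25, 'dabb')
  18 → (1, 'dcbeeababcbbcfeafdeedccedabb')
  19 → (21, 'dccedabb')
  20 → (18, 'deedccedabb')
  21 → (5, 'eababcbbcfeafdeedccedabb')
  22 → (15, 'eafdeedccedabb')
  23 → (24, 'edabb')
  24 → (20, 'edccedabb')
  25 → (4, 'eeababcbbcfeafdeedccedabb')
  26 → (19, 'eedccedabb')
  27 → (17, 'fdeedccedabb')
  28 → (14, 'feafdeedccedabb')

SA = [6, 26, 8, 16, 28, 7, 27, 11, 9, 12, 0, 3, 10, 2, 22, 23, 13, 25, 1, 21, 18, 5, 15, 24, 20, 4, 19, 17, 14]
rank  pair      lcp
   1  s[6:],s[26:]  2  'ab'
   2  s[26:],s[8:]  2  'ab'
   3  s[8:],s[16:]  1  'a'
   4  s[16:],s[28:]  0  ''
   5  s[28:],s[7:]  1  'b'
   6  s[7:],s[27:]  1  'b'
   7  s[27:],s[11:]  2  'bb'
   8  s[11:],s[9:]  1  'b'
   9  s[9:],s[12:]  2  'bc'
  10  s[12:],s[0:]  1  'b'
  11  s[0:],s[3:]  1  'b'
  12  s[3:],s[10:]  0  ''
  13  s[10:],s[2:]  2  'cb'
  14  s[2:],s[22:]  1  'c'
  15  s[22:],s[23:]  1  'c'
  16  s[23:],s[13:]  1  'c'
  17  s[13:],s[25:]  0  ''
  18  s[25:],s[1:]  1  'd'
  19  s[1:],s[21:]  2  'dc'
  20  s[21:],s[18:]  1  'd'
  21  s[18:],s[5:]  0  ''
  22  s[5:],s[15:]  2  'ea'
  23  s[15:],s[24:]  1  'e'
  24  s[24:],s[20:]  2  'ed'
  25  s[20:],s[4:]  1  'e'
  26  s[4:],s[19:]  2  'ee'
  27  s[19:],s[17:]  0  ''
  28  s[17:],s[14:]  1  'f'

n(n+1)/2 = 29·30/2 = 435
Σ LCP = 0 + 2 + 2 + 1 + 0 + 1 + 1 + 2 + 1 + 2 + 1 + 1 + 0 + 2 + 1 + 1 + 1 + 0 + 1 + 2 + 1 + 0 + 2 + 1 + 2 + 1 + 2 + 0 + 1 = 32
distinct = 435 − 32 = 403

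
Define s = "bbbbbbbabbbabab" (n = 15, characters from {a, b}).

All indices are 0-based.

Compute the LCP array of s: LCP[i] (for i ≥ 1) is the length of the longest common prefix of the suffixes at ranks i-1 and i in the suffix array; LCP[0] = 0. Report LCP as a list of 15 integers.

[0, 2, 2, 0, 1, 3, 3, 1, 4, 2, 5, 3, 4, 5, 6]

rank | idx | suffix
   0 |  13 | ab
   1 |  11 | abab
   2 |   7 | abbbabab
   3 |  14 | b
   4 |  12 | bab
   5 |  10 | babab
   6 |   6 | babbbabab
   7 |   9 | bbabab
   8 |   5 | bbabbbabab
   9 |   8 | bbbabab
  10 |   4 | bbbabbbabab
  11 |   3 | bbbbabbbabab
  12 |   2 | bbbbbabbbabab
  13 |   1 | bbbbbbabbbabab
  14 |   0 | bbbbbbbabbbabab

SA = [13, 11, 7, 14, 12, 10, 6, 9, 5, 8, 4, 3, 2, 1, 0]
[i] adj suffixes → lcp
  [1] 13/11 → 2 ('ab')
  [2] 11/7 → 2 ('ab')
  [3] 7/14 → 0 ('')
  [4] 14/12 → 1 ('b')
  [5] 12/10 → 3 ('bab')
  [6] 10/6 → 3 ('bab')
  [7] 6/9 → 1 ('b')
  [8] 9/5 → 4 ('bbab')
  [9] 5/8 → 2 ('bb')
  [10] 8/4 → 5 ('bbbab')
  [11] 4/3 → 3 ('bbb')
  [12] 3/2 → 4 ('bbbb')
  [13] 2/1 → 5 ('bbbbb')
  [14] 1/0 → 6 ('bbbbbb')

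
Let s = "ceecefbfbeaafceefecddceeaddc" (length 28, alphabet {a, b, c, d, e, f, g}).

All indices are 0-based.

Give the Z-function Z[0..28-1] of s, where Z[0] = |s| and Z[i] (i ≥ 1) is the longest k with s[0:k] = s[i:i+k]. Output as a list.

[28, 0, 0, 2, 0, 0, 0, 0, 0, 0, 0, 0, 0, 3, 0, 0, 0, 0, 1, 0, 0, 3, 0, 0, 0, 0, 0, 1]

Z[0]=28
i=1: fresh scan; Z[1]=0
i=2: fresh scan; Z[2]=0
i=3: fresh scan; Z[3]=2 scan→box=[3,5)
i=4: min(r-i=1, Z[1]=0)=0; Z[4]=0
i=5: fresh scan; Z[5]=0
i=6: fresh scan; Z[6]=0
i=7: fresh scan; Z[7]=0
i=8: fresh scan; Z[8]=0
i=9: fresh scan; Z[9]=0
i=10: fresh scan; Z[10]=0
i=11: fresh scan; Z[11]=0
i=12: fresh scan; Z[12]=0
i=13: fresh scan; Z[13]=3 scan→box=[13,16)
i=14: min(r-i=2, Z[1]=0)=0; Z[14]=0
i=15: min(r-i=1, Z[2]=0)=0; Z[15]=0
i=16: fresh scan; Z[16]=0
i=17: fresh scan; Z[17]=0
i=18: fresh scan; Z[18]=1 scan→box=[18,19)
i=19: fresh scan; Z[19]=0
i=20: fresh scan; Z[20]=0
i=21: fresh scan; Z[21]=3 scan→box=[21,24)
i=22: min(r-i=2, Z[1]=0)=0; Z[22]=0
i=23: min(r-i=1, Z[2]=0)=0; Z[23]=0
i=24: fresh scan; Z[24]=0
i=25: fresh scan; Z[25]=0
i=26: fresh scan; Z[26]=0
i=27: fresh scan; Z[27]=1 scan→box=[27,28)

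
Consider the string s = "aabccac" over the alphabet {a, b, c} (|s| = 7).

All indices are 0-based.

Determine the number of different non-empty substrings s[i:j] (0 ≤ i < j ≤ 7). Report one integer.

24

rank→(start, suffix):
  0 → (0, 'aabccac')
  1 → (1, 'abccac')
  2 → (5, 'ac')
  3 → (2, 'bccac')
  4 → (6, 'c')
  5 → (4, 'cac')
  6 → (3, 'ccac')

SA = [0, 1, 5, 2, 6, 4, 3]
i: (SA[i-1],SA[i]) lcp shared
  1: (0,1) 1 'a'
  2: (1,5) 1 'a'
  3: (5,2) 0 ''
  4: (2,6) 0 ''
  5: (6,4) 1 'c'
  6: (4,3) 1 'c'

n(n+1)/2 = 7·8/2 = 28
Σ LCP = 0 + 1 + 1 + 0 + 0 + 1 + 1 = 4
distinct = 28 − 4 = 24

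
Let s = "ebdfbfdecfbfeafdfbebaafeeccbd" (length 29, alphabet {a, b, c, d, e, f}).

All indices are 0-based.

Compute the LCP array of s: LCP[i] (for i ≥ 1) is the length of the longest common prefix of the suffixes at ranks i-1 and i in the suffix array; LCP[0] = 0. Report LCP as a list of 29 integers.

sorted suffixes:
  #0 SA[0]=20  'aafeeccbd'
  #1 SA[1]=13  'afdfbebaafeeccbd'
  #2 SA[2]=21  'afeeccbd'
  #3 SA[3]=19  'baafeeccbd'
  #4 SA[4]=27  'bd'
  #5 SA[5]=1  'bdfbfdecfbfeafdfbebaafeeccbd'
  #6 SA[6]=17  'bebaafeeccbd'
  #7 SA[7]=4  'bfdecfbfeafdfbebaafeeccbd'
  #8 SA[8]=10  'bfeafdfbebaafeeccbd'
  #9 SA[9]=26  'cbd'
  #10 SA[10]=25  'ccbd'
  #11 SA[11]=8  'cfbfeafdfbebaafeeccbd'
  #12 SA[12]=28  'd'
  #13 SA[13]=6  'decfbfeafdfbebaafeeccbd'
  #14 SA[14]=15  'dfbebaafeeccbd'
  #15 SA[15]=2  'dfbfdecfbfeafdfbebaafeeccbd'
  #16 SA[16]=12  'eafdfbebaafeeccbd'
  #17 SA[17]=18  'ebaafeeccbd'
  #18 SA[18]=0  'ebdfbfdecfbfeafdfbebaafeeccbd'
  #19 SA[19]=24  'eccbd'
  #20 SA[20]=7  'ecfbfeafdfbebaafeeccbd'
  #21 SA[21]=23  'eeccbd'
  #22 SA[22]=16  'fbebaafeeccbd'
  #23 SA[23]=3  'fbfdecfbfeafdfbebaafeeccbd'
  #24 SA[24]=9  'fbfeafdfbebaafeeccbd'
  #25 SA[25]=5  'fdecfbfeafdfbebaafeeccbd'
  #26 SA[26]=14  'fdfbebaafeeccbd'
  #27 SA[27]=11  'feafdfbebaafeeccbd'
  #28 SA[28]=22  'feeccbd'

SA = [20, 13, 21, 19, 27, 1, 17, 4, 10, 26, 25, 8, 28, 6, 15, 2, 12, 18, 0, 24, 7, 23, 16, 3, 9, 5, 14, 11, 22]
[i] adj suffixes → lcp
  [1] 20/13 → 1 ('a')
  [2] 13/21 → 2 ('af')
  [3] 21/19 → 0 ('')
  [4] 19/27 → 1 ('b')
  [5] 27/1 → 2 ('bd')
  [6] 1/17 → 1 ('b')
  [7] 17/4 → 1 ('b')
  [8] 4/10 → 2 ('bf')
  [9] 10/26 → 0 ('')
  [10] 26/25 → 1 ('c')
  [11] 25/8 → 1 ('c')
  [12] 8/28 → 0 ('')
  [13] 28/6 → 1 ('d')
  [14] 6/15 → 1 ('d')
  [15] 15/2 → 3 ('dfb')
  [16] 2/12 → 0 ('')
  [17] 12/18 → 1 ('e')
  [18] 18/0 → 2 ('eb')
  [19] 0/24 → 1 ('e')
  [20] 24/7 → 2 ('ec')
  [21] 7/23 → 1 ('e')
  [22] 23/16 → 0 ('')
  [23] 16/3 → 2 ('fb')
  [24] 3/9 → 3 ('fbf')
  [25] 9/5 → 1 ('f')
  [26] 5/14 → 2 ('fd')
  [27] 14/11 → 1 ('f')
  [28] 11/22 → 2 ('fe')

[0, 1, 2, 0, 1, 2, 1, 1, 2, 0, 1, 1, 0, 1, 1, 3, 0, 1, 2, 1, 2, 1, 0, 2, 3, 1, 2, 1, 2]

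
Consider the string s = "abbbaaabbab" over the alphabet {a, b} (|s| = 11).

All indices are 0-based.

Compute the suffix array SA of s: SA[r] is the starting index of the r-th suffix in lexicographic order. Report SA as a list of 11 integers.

[4, 5, 9, 6, 0, 10, 3, 8, 2, 7, 1]

rank | idx | suffix
   0 |   4 | aaabbab
   1 |   5 | aabbab
   2 |   9 | ab
   3 |   6 | abbab
   4 |   0 | abbbaaabbab
   5 |  10 | b
   6 |   3 | baaabbab
   7 |   8 | bab
   8 |   2 | bbaaabbab
   9 |   7 | bbab
  10 |   1 | bbbaaabbab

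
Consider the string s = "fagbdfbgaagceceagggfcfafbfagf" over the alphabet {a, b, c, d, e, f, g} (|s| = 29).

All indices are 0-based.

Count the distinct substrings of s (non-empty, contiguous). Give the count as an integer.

rank→(start, suffix):
  0 → (8, 'aagceceagggfcfafbfagf')
  1 → (22, 'afbfagf')
  2 → (1, 'agbdfbgaagceceagggfcfafbfagf')
  3 → (9, 'agceceagggfcfafbfagf')
  4 → (26, 'agf')
  5 → (15, 'agggfcfafbfagf')
  6 → (3, 'bdfbgaagceceagggfcfafbfagf')
  7 → (24, 'bfagf')
  8 → (6, 'bgaagceceagggfcfafbfagf')
  9 → (13, 'ceagggfcfafbfagf')
  10 → (11, 'ceceagggfcfafbfagf')
  11 → (20, 'cfafbfagf')
  12 → (4, 'dfbgaagceceagggfcfafbfagf')
  13 → (14, 'eagggfcfafbfagf')
  14 → (12, 'eceagggfcfafbfagf')
  15 → (28, 'f')
  16 → (21, 'fafbfagf')
  17 → (0, 'fagbdfbgaagceceagggfcfafbfagf')
  18 → (25, 'fagf')
  19 → (23, 'fbfagf')
  20 → (5, 'fbgaagceceagggfcfafbfagf')
  21 → (19, 'fcfafbfagf')
  22 → (7, 'gaagceceagggfcfafbfagf')
  23 → (2, 'gbdfbgaagceceagggfcfafbfagf')
  24 → (10, 'gceceagggfcfafbfagf')
  25 → (27, 'gf')
  26 → (18, 'gfcfafbfagf')
  27 → (17, 'ggfcfafbfagf')
  28 → (16, 'gggfcfafbfagf')

SA = [8, 22, 1, 9, 26, 15, 3, 24, 6, 13, 11, 20, 4, 14, 12, 28, 21, 0, 25, 23, 5, 19, 7, 2, 10, 27, 18, 17, 16]
[i] adj suffixes → lcp
  [1] 8/22 → 1 ('a')
  [2] 22/1 → 1 ('a')
  [3] 1/9 → 2 ('ag')
  [4] 9/26 → 2 ('ag')
  [5] 26/15 → 2 ('ag')
  [6] 15/3 → 0 ('')
  [7] 3/24 → 1 ('b')
  [8] 24/6 → 1 ('b')
  [9] 6/13 → 0 ('')
  [10] 13/11 → 2 ('ce')
  [11] 11/20 → 1 ('c')
  [12] 20/4 → 0 ('')
  [13] 4/14 → 0 ('')
  [14] 14/12 → 1 ('e')
  [15] 12/28 → 0 ('')
  [16] 28/21 → 1 ('f')
  [17] 21/0 → 2 ('fa')
  [18] 0/25 → 3 ('fag')
  [19] 25/23 → 1 ('f')
  [20] 23/5 → 2 ('fb')
  [21] 5/19 → 1 ('f')
  [22] 19/7 → 0 ('')
  [23] 7/2 → 1 ('g')
  [24] 2/10 → 1 ('g')
  [25] 10/27 → 1 ('g')
  [26] 27/18 → 2 ('gf')
  [27] 18/17 → 1 ('g')
  [28] 17/16 → 2 ('gg')

n(n+1)/2 = 29·30/2 = 435
Σ LCP = 0 + 1 + 1 + 2 + 2 + 2 + 0 + 1 + 1 + 0 + 2 + 1 + 0 + 0 + 1 + 0 + 1 + 2 + 3 + 1 + 2 + 1 + 0 + 1 + 1 + 1 + 2 + 1 + 2 = 32
distinct = 435 − 32 = 403

403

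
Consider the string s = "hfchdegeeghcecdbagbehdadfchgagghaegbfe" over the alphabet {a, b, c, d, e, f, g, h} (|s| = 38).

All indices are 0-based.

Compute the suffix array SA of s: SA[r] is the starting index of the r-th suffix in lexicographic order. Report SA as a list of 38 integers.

rank→(start, suffix):
  0 → (22, 'adfchgagghaegbfe')
  1 → (32, 'aegbfe')
  2 → (16, 'agbehdadfchgagghaegbfe')
  3 → (28, 'agghaegbfe')
  4 → (15, 'bagbehdadfchgagghaegbfe')
  5 → (18, 'behdadfchgagghaegbfe')
  6 → (35, 'bfe')
  7 → (13, 'cdbagbehdadfchgagghaegbfe')
  8 → (11, 'cecdbagbehdadfchgagghaegbfe')
  9 → (2, 'chdegeeghcecdbagbehdadfchgagghaegbfe')
  10 → (25, 'chgagghaegbfe')
  11 → (21, 'dadfchgagghaegbfe')
  12 → (14, 'dbagbehdadfchgagghaegbfe')
  13 → (4, 'degeeghcecdbagbehdadfchgagghaegbfe')
  14 → (23, 'dfchgagghaegbfe')
  15 → (37, 'e')
  16 → (12, 'ecdbagbehdadfchgagghaegbfe')
  17 → (7, 'eeghcecdbagbehdadfchgagghaegbfe')
  18 → (33, 'egbfe')
  19 → (5, 'egeeghcecdbagbehdadfchgagghaegbfe')
  20 → (8, 'eghcecdbagbehdadfchgagghaegbfe')
  21 → (19, 'ehdadfchgagghaegbfe')
  22 → (1, 'fchdegeeghcecdbagbehdadfchgagghaegbfe')
  23 → (24, 'fchgagghaegbfe')
  24 → (36, 'fe')
  25 → (27, 'gagghaegbfe')
  26 → (17, 'gbehdadfchgagghaegbfe')
  27 → (34, 'gbfe')
  28 → (6, 'geeghcecdbagbehdadfchgagghaegbfe')
  29 → (29, 'gghaegbfe')
  30 → (30, 'ghaegbfe')
  31 → (9, 'ghcecdbagbehdadfchgagghaegbfe')
  32 → (31, 'haegbfe')
  33 → (10, 'hcecdbagbehdadfchgagghaegbfe')
  34 → (20, 'hdadfchgagghaegbfe')
  35 → (3, 'hdegeeghcecdbagbehdadfchgagghaegbfe')
  36 → (0, 'hfchdegeeghcecdbagbehdadfchgagghaegbfe')
  37 → (26, 'hgagghaegbfe')

[22, 32, 16, 28, 15, 18, 35, 13, 11, 2, 25, 21, 14, 4, 23, 37, 12, 7, 33, 5, 8, 19, 1, 24, 36, 27, 17, 34, 6, 29, 30, 9, 31, 10, 20, 3, 0, 26]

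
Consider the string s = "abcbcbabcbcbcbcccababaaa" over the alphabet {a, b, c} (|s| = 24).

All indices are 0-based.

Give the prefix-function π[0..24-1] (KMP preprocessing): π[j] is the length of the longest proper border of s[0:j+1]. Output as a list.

[0, 0, 0, 0, 0, 0, 1, 2, 3, 4, 5, 6, 0, 0, 0, 0, 0, 1, 2, 1, 2, 1, 1, 1]

π[0] = 0
j=1 s[j]='b': π[1]=0 (border '')
j=2 s[j]='c': π[2]=0 (border '')
j=3 s[j]='b': π[3]=0 (border '')
j=4 s[j]='c': π[4]=0 (border '')
j=5 s[j]='b': π[5]=0 (border '')
j=6 s[j]='a': π[6]=1 (border 'a')
j=7 s[j]='b': π[7]=2 (border 'ab')
j=8 s[j]='c': π[8]=3 (border 'abc')
j=9 s[j]='b': π[9]=4 (border 'abcb')
j=10 s[j]='c': π[10]=5 (border 'abcbc')
j=11 s[j]='b': π[11]=6 (border 'abcbcb')
j=12 s[j]='c': k: 6→0; π[12]=0 (border '')
j=13 s[j]='b': π[13]=0 (border '')
j=14 s[j]='c': π[14]=0 (border '')
j=15 s[j]='c': π[15]=0 (border '')
j=16 s[j]='c': π[16]=0 (border '')
j=17 s[j]='a': π[17]=1 (border 'a')
j=18 s[j]='b': π[18]=2 (border 'ab')
j=19 s[j]='a': k: 2→0; π[19]=1 (border 'a')
j=20 s[j]='b': π[20]=2 (border 'ab')
j=21 s[j]='a': k: 2→0; π[21]=1 (border 'a')
j=22 s[j]='a': k: 1→0; π[22]=1 (border 'a')
j=23 s[j]='a': k: 1→0; π[23]=1 (border 'a')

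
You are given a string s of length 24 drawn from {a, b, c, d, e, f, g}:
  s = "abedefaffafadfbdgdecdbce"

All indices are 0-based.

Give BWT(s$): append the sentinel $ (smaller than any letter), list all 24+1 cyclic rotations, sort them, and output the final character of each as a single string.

e$fffdfaebcgeabcdbdafedad

rank  rotation                   last
    0  $abedefaffafadfbdgdecdbce  e
    1  abedefaffafadfbdgdecdbce$  $
    2  adfbdgdecdbce$abedefaffaf  f
    3  afadfbdgdecdbce$abedefaff  f
    4  affafadfbdgdecdbce$abedef  f
    5  bce$abedefaffafadfbdgdecd  d
    6  bdgdecdbce$abedefaffafadf  f
    7  bedefaffafadfbdgdecdbce$a  a
    8  cdbce$abedefaffafadfbdgde  e
    9  ce$abedefaffafadfbdgdecdb  b
   10  dbce$abedefaffafadfbdgdec  c
   11  decdbce$abedefaffafadfbdg  g
   12  defaffafadfbdgdecdbce$abe  e
   13  dfbdgdecdbce$abedefaffafa  a
   14  dgdecdbce$abedefaffafadfb  b
   15  e$abedefaffafadfbdgdecdbc  c
   16  ecdbce$abedefaffafadfbdgd  d
   17  edefaffafadfbdgdecdbce$ab  b
   18  efaffafadfbdgdecdbce$abed  d
   19  fadfbdgdecdbce$abedefaffa  a
   20  fafadfbdgdecdbce$abedefaf  f
   21  faffafadfbdgdecdbce$abede  e
   22  fbdgdecdbce$abedefaffafad  d
   23  ffafadfbdgdecdbce$abedefa  a
   24  gdecdbce$abedefaffafadfbd  d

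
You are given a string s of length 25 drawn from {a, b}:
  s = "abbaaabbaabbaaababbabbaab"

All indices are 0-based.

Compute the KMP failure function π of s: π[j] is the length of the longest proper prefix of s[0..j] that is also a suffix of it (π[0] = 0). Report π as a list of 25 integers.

[0, 0, 0, 1, 1, 1, 2, 3, 4, 5, 2, 3, 4, 5, 6, 7, 1, 2, 3, 4, 2, 3, 4, 5, 2]

π[0] = 0
j=1 s[j]='b': π[1]=0 (border '')
j=2 s[j]='b': π[2]=0 (border '')
j=3 s[j]='a': π[3]=1 (border 'a')
j=4 s[j]='a': k: 1→0; π[4]=1 (border 'a')
j=5 s[j]='a': k: 1→0; π[5]=1 (border 'a')
j=6 s[j]='b': π[6]=2 (border 'ab')
j=7 s[j]='b': π[7]=3 (border 'abb')
j=8 s[j]='a': π[8]=4 (border 'abba')
j=9 s[j]='a': π[9]=5 (border 'abbaa')
j=10 s[j]='b': k: 5→1; π[10]=2 (border 'ab')
j=11 s[j]='b': π[11]=3 (border 'abb')
j=12 s[j]='a': π[12]=4 (border 'abba')
j=13 s[j]='a': π[13]=5 (border 'abbaa')
j=14 s[j]='a': π[14]=6 (border 'abbaaa')
j=15 s[j]='b': π[15]=7 (border 'abbaaab')
j=16 s[j]='a': k: 7→2→0; π[16]=1 (border 'a')
j=17 s[j]='b': π[17]=2 (border 'ab')
j=18 s[j]='b': π[18]=3 (border 'abb')
j=19 s[j]='a': π[19]=4 (border 'abba')
j=20 s[j]='b': k: 4→1; π[20]=2 (border 'ab')
j=21 s[j]='b': π[21]=3 (border 'abb')
j=22 s[j]='a': π[22]=4 (border 'abba')
j=23 s[j]='a': π[23]=5 (border 'abbaa')
j=24 s[j]='b': k: 5→1; π[24]=2 (border 'ab')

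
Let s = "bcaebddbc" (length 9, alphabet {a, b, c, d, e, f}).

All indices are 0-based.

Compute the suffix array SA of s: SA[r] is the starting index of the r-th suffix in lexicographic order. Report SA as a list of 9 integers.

rank→(start, suffix):
  0 → (2, 'aebddbc')
  1 → (7, 'bc')
  2 → (0, 'bcaebddbc')
  3 → (4, 'bddbc')
  4 → (8, 'c')
  5 → (1, 'caebddbc')
  6 → (6, 'dbc')
  7 → (5, 'ddbc')
  8 → (3, 'ebddbc')

[2, 7, 0, 4, 8, 1, 6, 5, 3]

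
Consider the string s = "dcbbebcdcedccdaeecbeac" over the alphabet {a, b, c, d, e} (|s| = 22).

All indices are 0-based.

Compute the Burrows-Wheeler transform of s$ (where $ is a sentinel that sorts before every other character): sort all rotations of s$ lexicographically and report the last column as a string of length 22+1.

cedcecbadedcbdc$ecbbeca

rank  rotation                 last
    0  $dcbbebcdcedccdaeecbeac  c
    1  ac$dcbbebcdcedccdaeecbe  e
    2  aeecbeac$dcbbebcdcedccd  d
    3  bbebcdcedccdaeecbeac$dc  c
    4  bcdcedccdaeecbeac$dcbbe  e
    5  beac$dcbbebcdcedccdaeec  c
    6  bebcdcedccdaeecbeac$dcb  b
    7  c$dcbbebcdcedccdaeecbea  a
    8  cbbebcdcedccdaeecbeac$d  d
    9  cbeac$dcbbebcdcedccdaee  e
   10  ccdaeecbeac$dcbbebcdced  d
   11  cdaeecbeac$dcbbebcdcedc  c
   12  cdcedccdaeecbeac$dcbbeb  b
   13  cedccdaeecbeac$dcbbebcd  d
   14  daeecbeac$dcbbebcdcedcc  c
   15  dcbbebcdcedccdaeecbeac$  $
   16  dccdaeecbeac$dcbbebcdce  e
   17  dcedccdaeecbeac$dcbbebc  c
   18  eac$dcbbebcdcedccdaeecb  b
   19  ebcdcedccdaeecbeac$dcbb  b
   20  ecbeac$dcbbebcdcedccdae  e
   21  edccdaeecbeac$dcbbebcdc  c
   22  eecbeac$dcbbebcdcedccda  a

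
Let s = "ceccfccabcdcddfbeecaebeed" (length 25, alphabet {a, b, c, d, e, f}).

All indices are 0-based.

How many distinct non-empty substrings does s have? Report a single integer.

299

rank | idx | suffix
   0 |   7 | abcdcddfbeecaebeed
   1 |  19 | aebeed
   2 |   8 | bcdcddfbeecaebeed
   3 |  15 | beecaebeed
   4 |  21 | beed
   5 |   6 | cabcdcddfbeecaebeed
   6 |  18 | caebeed
   7 |   5 | ccabcdcddfbeecaebeed
   8 |   2 | ccfccabcdcddfbeecaebeed
   9 |   9 | cdcddfbeecaebeed
  10 |  11 | cddfbeecaebeed
  11 |   0 | ceccfccabcdcddfbeecaebeed
  12 |   3 | cfccabcdcddfbeecaebeed
  13 |  24 | d
  14 |  10 | dcddfbeecaebeed
  15 |  12 | ddfbeecaebeed
  16 |  13 | dfbeecaebeed
  17 |  20 | ebeed
  18 |  17 | ecaebeed
  19 |   1 | eccfccabcdcddfbeecaebeed
  20 |  23 | ed
  21 |  16 | eecaebeed
  22 |  22 | eed
  23 |  14 | fbeecaebeed
  24 |   4 | fccabcdcddfbeecaebeed

SA = [7, 19, 8, 15, 21, 6, 18, 5, 2, 9, 11, 0, 3, 24, 10, 12, 13, 20, 17, 1, 23, 16, 22, 14, 4]
rank  pair      lcp
   1  s[7:],s[19:]  1  'a'
   2  s[19:],s[8:]  0  ''
   3  s[8:],s[15:]  1  'b'
   4  s[15:],s[21:]  3  'bee'
   5  s[21:],s[6:]  0  ''
   6  s[6:],s[18:]  2  'ca'
   7  s[18:],s[5:]  1  'c'
   8  s[5:],s[2:]  2  'cc'
   9  s[2:],s[9:]  1  'c'
  10  s[9:],s[11:]  2  'cd'
  11  s[11:],s[0:]  1  'c'
  12  s[0:],s[3:]  1  'c'
  13  s[3:],s[24:]  0  ''
  14  s[24:],s[10:]  1  'd'
  15  s[10:],s[12:]  1  'd'
  16  s[12:],s[13:]  1  'd'
  17  s[13:],s[20:]  0  ''
  18  s[20:],s[17:]  1  'e'
  19  s[17:],s[1:]  2  'ec'
  20  s[1:],s[23:]  1  'e'
  21  s[23:],s[16:]  1  'e'
  22  s[16:],s[22:]  2  'ee'
  23  s[22:],s[14:]  0  ''
  24  s[14:],s[4:]  1  'f'

n(n+1)/2 = 25·26/2 = 325
Σ LCP = 0 + 1 + 0 + 1 + 3 + 0 + 2 + 1 + 2 + 1 + 2 + 1 + 1 + 0 + 1 + 1 + 1 + 0 + 1 + 2 + 1 + 1 + 2 + 0 + 1 = 26
distinct = 325 − 26 = 299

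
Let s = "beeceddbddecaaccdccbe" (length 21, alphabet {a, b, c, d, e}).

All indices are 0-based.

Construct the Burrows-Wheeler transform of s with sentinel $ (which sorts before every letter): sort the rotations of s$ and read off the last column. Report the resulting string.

ecadc$ecdacedcebdbdecb

rank  rotation                last
    0  $beeceddbddecaaccdccbe  e
    1  aaccdccbe$beeceddbddec  c
    2  accdccbe$beeceddbddeca  a
    3  bddecaaccdccbe$beecedd  d
    4  be$beeceddbddecaaccdcc  c
    5  beeceddbddecaaccdccbe$  $
    6  caaccdccbe$beeceddbdde  e
    7  cbe$beeceddbddecaaccdc  c
    8  ccbe$beeceddbddecaaccd  d
    9  ccdccbe$beeceddbddecaa  a
   10  cdccbe$beeceddbddecaac  c
   11  ceddbddecaaccdccbe$bee  e
   12  dbddecaaccdccbe$beeced  d
   13  dccbe$beeceddbddecaacc  c
   14  ddbddecaaccdccbe$beece  e
   15  ddecaaccdccbe$beeceddb  b
   16  decaaccdccbe$beeceddbd  d
   17  e$beeceddbddecaaccdccb  b
   18  ecaaccdccbe$beeceddbdd  d
   19  eceddbddecaaccdccbe$be  e
   20  eddbddecaaccdccbe$beec  c
   21  eeceddbddecaaccdccbe$b  b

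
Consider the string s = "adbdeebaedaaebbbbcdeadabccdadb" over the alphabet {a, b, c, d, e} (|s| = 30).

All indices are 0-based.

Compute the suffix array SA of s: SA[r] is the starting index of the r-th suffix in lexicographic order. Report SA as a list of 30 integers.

[10, 22, 20, 27, 0, 11, 7, 29, 6, 13, 14, 15, 23, 16, 2, 24, 25, 17, 9, 21, 26, 28, 1, 18, 3, 19, 5, 12, 8, 4]

rank | idx | suffix
   0 |  10 | aaebbbbcdeadabccdadb
   1 |  22 | abccdadb
   2 |  20 | adabccdadb
   3 |  27 | adb
   4 |   0 | adbdeebaedaaebbbbcdeadabccdadb
   5 |  11 | aebbbbcdeadabccdadb
   6 |   7 | aedaaebbbbcdeadabccdadb
   7 |  29 | b
   8 |   6 | baedaaebbbbcdeadabccdadb
   9 |  13 | bbbbcdeadabccdadb
  10 |  14 | bbbcdeadabccdadb
  11 |  15 | bbcdeadabccdadb
  12 |  23 | bccdadb
  13 |  16 | bcdeadabccdadb
  14 |   2 | bdeebaedaaebbbbcdeadabccdadb
  15 |  24 | ccdadb
  16 |  25 | cdadb
  17 |  17 | cdeadabccdadb
  18 |   9 | daaebbbbcdeadabccdadb
  19 |  21 | dabccdadb
  20 |  26 | dadb
  21 |  28 | db
  22 |   1 | dbdeebaedaaebbbbcdeadabccdadb
  23 |  18 | deadabccdadb
  24 |   3 | deebaedaaebbbbcdeadabccdadb
  25 |  19 | eadabccdadb
  26 |   5 | ebaedaaebbbbcdeadabccdadb
  27 |  12 | ebbbbcdeadabccdadb
  28 |   8 | edaaebbbbcdeadabccdadb
  29 |   4 | eebaedaaebbbbcdeadabccdadb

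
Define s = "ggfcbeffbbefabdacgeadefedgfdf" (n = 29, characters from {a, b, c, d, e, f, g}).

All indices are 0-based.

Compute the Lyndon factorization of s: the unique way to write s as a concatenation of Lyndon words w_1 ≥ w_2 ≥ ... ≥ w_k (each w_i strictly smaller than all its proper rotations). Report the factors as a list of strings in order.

emit factor 1: 'g' (i=0, period=1)
emit factor 2: 'g' (i=1, period=1)
emit factor 3: 'f' (i=2, period=1)
emit factor 4: 'c' (i=3, period=1)
emit factor 5: 'beff' (i=4, period=4)
emit factor 6: 'bbef' (i=8, period=4)
emit factor 7: 'abdacgeadefedgfdf' (i=12, period=17)

["g", "g", "f", "c", "beff", "bbef", "abdacgeadefedgfdf"]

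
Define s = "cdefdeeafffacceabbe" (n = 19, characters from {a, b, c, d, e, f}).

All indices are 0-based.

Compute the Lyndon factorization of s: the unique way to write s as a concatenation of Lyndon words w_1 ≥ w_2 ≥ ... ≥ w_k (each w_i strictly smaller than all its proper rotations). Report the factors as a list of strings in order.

emit factor 1: 'cdefdee' (i=0, period=7)
emit factor 2: 'afff' (i=7, period=4)
emit factor 3: 'acce' (i=11, period=4)
emit factor 4: 'abbe' (i=15, period=4)

["cdefdee", "afff", "acce", "abbe"]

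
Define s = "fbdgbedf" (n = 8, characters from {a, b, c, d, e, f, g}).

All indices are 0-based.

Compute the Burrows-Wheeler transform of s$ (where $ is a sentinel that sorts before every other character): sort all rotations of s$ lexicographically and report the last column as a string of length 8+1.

ffgebbd$d

rank  rotation   last
    0  $fbdgbedf  f
    1  bdgbedf$f  f
    2  bedf$fbdg  g
    3  df$fbdgbe  e
    4  dgbedf$fb  b
    5  edf$fbdgb  b
    6  f$fbdgbed  d
    7  fbdgbedf$  $
    8  gbedf$fbd  d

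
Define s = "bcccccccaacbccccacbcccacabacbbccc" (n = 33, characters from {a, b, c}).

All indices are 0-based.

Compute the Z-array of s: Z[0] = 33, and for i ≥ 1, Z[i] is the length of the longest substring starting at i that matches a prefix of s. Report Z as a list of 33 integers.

Z[0]=33
i=1: fresh scan; Z[1]=0
i=2: fresh scan; Z[2]=0
i=3: fresh scan; Z[3]=0
i=4: fresh scan; Z[4]=0
i=5: fresh scan; Z[5]=0
i=6: fresh scan; Z[6]=0
i=7: fresh scan; Z[7]=0
i=8: fresh scan; Z[8]=0
i=9: fresh scan; Z[9]=0
i=10: fresh scan; Z[10]=0
i=11: fresh scan; Z[11]=5 scan→box=[11,16)
i=12: min(r-i=4, Z[1]=0)=0; Z[12]=0
i=13: min(r-i=3, Z[2]=0)=0; Z[13]=0
i=14: min(r-i=2, Z[3]=0)=0; Z[14]=0
i=15: min(r-i=1, Z[4]=0)=0; Z[15]=0
i=16: fresh scan; Z[16]=0
i=17: fresh scan; Z[17]=0
i=18: fresh scan; Z[18]=4 scan→box=[18,22)
i=19: min(r-i=3, Z[1]=0)=0; Z[19]=0
i=20: min(r-i=2, Z[2]=0)=0; Z[20]=0
i=21: min(r-i=1, Z[3]=0)=0; Z[21]=0
i=22: fresh scan; Z[22]=0
i=23: fresh scan; Z[23]=0
i=24: fresh scan; Z[24]=0
i=25: fresh scan; Z[25]=1 scan→box=[25,26)
i=26: fresh scan; Z[26]=0
i=27: fresh scan; Z[27]=0
i=28: fresh scan; Z[28]=1 scan→box=[28,29)
i=29: fresh scan; Z[29]=4 scan→box=[29,33)
i=30: min(r-i=3, Z[1]=0)=0; Z[30]=0
i=31: min(r-i=2, Z[2]=0)=0; Z[31]=0
i=32: min(r-i=1, Z[3]=0)=0; Z[32]=0

[33, 0, 0, 0, 0, 0, 0, 0, 0, 0, 0, 5, 0, 0, 0, 0, 0, 0, 4, 0, 0, 0, 0, 0, 0, 1, 0, 0, 1, 4, 0, 0, 0]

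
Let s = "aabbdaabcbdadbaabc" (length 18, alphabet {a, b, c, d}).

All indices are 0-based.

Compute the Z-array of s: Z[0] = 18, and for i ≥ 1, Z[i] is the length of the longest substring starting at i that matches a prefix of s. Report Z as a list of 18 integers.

Z[0]=18
i=1: i≥r, start 0; Z[1]=1 extend→box=[1,2)
i=2: i≥r, start 0; Z[2]=0
i=3: i≥r, start 0; Z[3]=0
i=4: i≥r, start 0; Z[4]=0
i=5: i≥r, start 0; Z[5]=3 extend→box=[5,8)
i=6: min(r-i=2, Z[1]=1)=1; Z[6]=1
i=7: min(r-i=1, Z[2]=0)=0; Z[7]=0
i=8: i≥r, start 0; Z[8]=0
i=9: i≥r, start 0; Z[9]=0
i=10: i≥r, start 0; Z[10]=0
i=11: i≥r, start 0; Z[11]=1 extend→box=[11,12)
i=12: i≥r, start 0; Z[12]=0
i=13: i≥r, start 0; Z[13]=0
i=14: i≥r, start 0; Z[14]=3 extend→box=[14,17)
i=15: min(r-i=2, Z[1]=1)=1; Z[15]=1
i=16: min(r-i=1, Z[2]=0)=0; Z[16]=0
i=17: i≥r, start 0; Z[17]=0

[18, 1, 0, 0, 0, 3, 1, 0, 0, 0, 0, 1, 0, 0, 3, 1, 0, 0]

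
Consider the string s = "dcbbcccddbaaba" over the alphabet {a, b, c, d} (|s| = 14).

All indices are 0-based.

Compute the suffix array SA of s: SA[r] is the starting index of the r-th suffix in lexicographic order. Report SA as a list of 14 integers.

sorted suffixes:
  #0 SA[0]=13  'a'
  #1 SA[1]=10  'aaba'
  #2 SA[2]=11  'aba'
  #3 SA[3]=12  'ba'
  #4 SA[4]=9  'baaba'
  #5 SA[5]=2  'bbcccddbaaba'
  #6 SA[6]=3  'bcccddbaaba'
  #7 SA[7]=1  'cbbcccddbaaba'
  #8 SA[8]=4  'cccddbaaba'
  #9 SA[9]=5  'ccddbaaba'
  #10 SA[10]=6  'cddbaaba'
  #11 SA[11]=8  'dbaaba'
  #12 SA[12]=0  'dcbbcccddbaaba'
  #13 SA[13]=7  'ddbaaba'

[13, 10, 11, 12, 9, 2, 3, 1, 4, 5, 6, 8, 0, 7]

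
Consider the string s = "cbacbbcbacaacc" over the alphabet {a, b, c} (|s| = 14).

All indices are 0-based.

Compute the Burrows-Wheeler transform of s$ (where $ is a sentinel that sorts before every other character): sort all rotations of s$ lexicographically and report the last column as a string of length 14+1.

rank  rotation         last
    0  $cbacbbcbacaacc  c
    1  aacc$cbacbbcbac  c
    2  acaacc$cbacbbcb  b
    3  acbbcbacaacc$cb  b
    4  acc$cbacbbcbaca  a
    5  bacaacc$cbacbbc  c
    6  bacbbcbacaacc$c  c
    7  bbcbacaacc$cbac  c
    8  bcbacaacc$cbacb  b
    9  c$cbacbbcbacaac  c
   10  caacc$cbacbbcba  a
   11  cbacaacc$cbacbb  b
   12  cbacbbcbacaacc$  $
   13  cbbcbacaacc$cba  a
   14  cc$cbacbbcbacaa  a

ccbbacccbcab$aa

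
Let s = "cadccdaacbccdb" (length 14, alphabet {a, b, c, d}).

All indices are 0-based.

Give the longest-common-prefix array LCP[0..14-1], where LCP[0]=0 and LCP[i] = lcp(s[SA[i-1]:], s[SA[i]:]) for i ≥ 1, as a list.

sorted suffixes:
  #0 SA[0]=6  'aacbccdb'
  #1 SA[1]=7  'acbccdb'
  #2 SA[2]=1  'adccdaacbccdb'
  #3 SA[3]=13  'b'
  #4 SA[4]=9  'bccdb'
  #5 SA[5]=0  'cadccdaacbccdb'
  #6 SA[6]=8  'cbccdb'
  #7 SA[7]=3  'ccdaacbccdb'
  #8 SA[8]=10  'ccdb'
  #9 SA[9]=4  'cdaacbccdb'
  #10 SA[10]=11  'cdb'
  #11 SA[11]=5  'daacbccdb'
  #12 SA[12]=12  'db'
  #13 SA[13]=2  'dccdaacbccdb'

SA = [6, 7, 1, 13, 9, 0, 8, 3, 10, 4, 11, 5, 12, 2]
[i] adj suffixes → lcp
  [1] 6/7 → 1 ('a')
  [2] 7/1 → 1 ('a')
  [3] 1/13 → 0 ('')
  [4] 13/9 → 1 ('b')
  [5] 9/0 → 0 ('')
  [6] 0/8 → 1 ('c')
  [7] 8/3 → 1 ('c')
  [8] 3/10 → 3 ('ccd')
  [9] 10/4 → 1 ('c')
  [10] 4/11 → 2 ('cd')
  [11] 11/5 → 0 ('')
  [12] 5/12 → 1 ('d')
  [13] 12/2 → 1 ('d')

[0, 1, 1, 0, 1, 0, 1, 1, 3, 1, 2, 0, 1, 1]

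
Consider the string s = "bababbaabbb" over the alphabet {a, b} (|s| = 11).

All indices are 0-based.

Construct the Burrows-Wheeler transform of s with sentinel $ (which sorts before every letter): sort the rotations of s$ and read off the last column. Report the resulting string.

rank  rotation      last
    0  $bababbaabbb  b
    1  aabbb$bababb  b
    2  ababbaabbb$b  b
    3  abbaabbb$bab  b
    4  abbb$bababba  a
    5  b$bababbaabb  b
    6  baabbb$babab  b
    7  bababbaabbb$  $
    8  babbaabbb$ba  a
    9  bb$bababbaab  b
   10  bbaabbb$baba  a
   11  bbb$bababbaa  a

bbbbabb$abaa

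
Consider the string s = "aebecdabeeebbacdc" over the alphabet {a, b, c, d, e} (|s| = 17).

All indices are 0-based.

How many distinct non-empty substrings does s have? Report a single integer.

137

rank→(start, suffix):
  0 → (6, 'abeeebbacdc')
  1 → (13, 'acdc')
  2 → (0, 'aebecdabeeebbacdc')
  3 → (12, 'bacdc')
  4 → (11, 'bbacdc')
  5 → (2, 'becdabeeebbacdc')
  6 → (7, 'beeebbacdc')
  7 → (16, 'c')
  8 → (4, 'cdabeeebbacdc')
  9 → (14, 'cdc')
  10 → (5, 'dabeeebbacdc')
  11 → (15, 'dc')
  12 → (10, 'ebbacdc')
  13 → (1, 'ebecdabeeebbacdc')
  14 → (3, 'ecdabeeebbacdc')
  15 → (9, 'eebbacdc')
  16 → (8, 'eeebbacdc')

SA = [6, 13, 0, 12, 11, 2, 7, 16, 4, 14, 5, 15, 10, 1, 3, 9, 8]
rank  pair      lcp
   1  s[6:],s[13:]  1  'a'
   2  s[13:],s[0:]  1  'a'
   3  s[0:],s[12:]  0  ''
   4  s[12:],s[11:]  1  'b'
   5  s[11:],s[2:]  1  'b'
   6  s[2:],s[7:]  2  'be'
   7  s[7:],s[16:]  0  ''
   8  s[16:],s[4:]  1  'c'
   9  s[4:],s[14:]  2  'cd'
  10  s[14:],s[5:]  0  ''
  11  s[5:],s[15:]  1  'd'
  12  s[15:],s[10:]  0  ''
  13  s[10:],s[1:]  2  'eb'
  14  s[1:],s[3:]  1  'e'
  15  s[3:],s[9:]  1  'e'
  16  s[9:],s[8:]  2  'ee'

n(n+1)/2 = 17·18/2 = 153
Σ LCP = 0 + 1 + 1 + 0 + 1 + 1 + 2 + 0 + 1 + 2 + 0 + 1 + 0 + 2 + 1 + 1 + 2 = 16
distinct = 153 − 16 = 137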